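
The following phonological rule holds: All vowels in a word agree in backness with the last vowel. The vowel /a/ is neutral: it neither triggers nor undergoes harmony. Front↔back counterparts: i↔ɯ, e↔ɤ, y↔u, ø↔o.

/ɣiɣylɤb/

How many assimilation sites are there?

2

/i/ harmonizes with /ɤ/ ([+back]) → [ɯ]
/y/ harmonizes with /ɤ/ ([+back]) → [u]
2 segments change.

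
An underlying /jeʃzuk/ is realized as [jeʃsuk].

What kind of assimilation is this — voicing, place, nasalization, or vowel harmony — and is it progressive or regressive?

/z/→[s].
Each target copies a feature from the preceding segment, so the direction is progressive.

voicing assimilation, progressive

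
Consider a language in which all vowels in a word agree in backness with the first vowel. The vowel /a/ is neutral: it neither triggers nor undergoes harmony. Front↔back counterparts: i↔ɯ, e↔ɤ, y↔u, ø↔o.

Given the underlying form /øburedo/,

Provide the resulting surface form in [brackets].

/u/ harmonizes with /ø/ ([-back]) → [y]
/o/ harmonizes with /ø/ ([-back]) → [ø]

[øbyredø]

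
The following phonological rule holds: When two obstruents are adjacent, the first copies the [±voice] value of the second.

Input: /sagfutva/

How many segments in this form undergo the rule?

2

/g/ before /f/ (voiceless) → [k]
/t/ before /v/ (voiced) → [d]
2 segments change.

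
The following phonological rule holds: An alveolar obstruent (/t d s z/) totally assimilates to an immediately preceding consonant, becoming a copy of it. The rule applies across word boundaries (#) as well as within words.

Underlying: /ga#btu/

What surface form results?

[ga#bbu]

/t/ after /b/ → [b] (total assimilation)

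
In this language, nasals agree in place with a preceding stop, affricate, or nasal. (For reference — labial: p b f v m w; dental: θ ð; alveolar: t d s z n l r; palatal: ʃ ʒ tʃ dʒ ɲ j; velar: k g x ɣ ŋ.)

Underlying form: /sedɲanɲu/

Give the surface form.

/ɲ/ after /d/ (alveolar) → [n]
/ɲ/ after /n/ (alveolar) → [n]

[sednannu]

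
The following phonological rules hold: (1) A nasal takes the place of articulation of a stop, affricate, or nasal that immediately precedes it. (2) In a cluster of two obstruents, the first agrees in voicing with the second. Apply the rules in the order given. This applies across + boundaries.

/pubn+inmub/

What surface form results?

[pubm+innub]

Rule 1: /n/ after /b/ (labial) → [m]
Rule 1: /m/ after /n/ (alveolar) → [n]
After rule 1: pubm+innub
Rule 2: no segment meets the rule's conditions; no change.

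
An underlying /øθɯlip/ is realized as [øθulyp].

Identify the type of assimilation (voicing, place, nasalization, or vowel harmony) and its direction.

/ɯ/→[u] /i/→[y].
Vowels agree with the first vowel, so the harmony is progressive.

vowel harmony, progressive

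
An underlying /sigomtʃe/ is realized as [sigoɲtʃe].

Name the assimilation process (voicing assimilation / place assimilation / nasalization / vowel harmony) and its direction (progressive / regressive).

place assimilation, regressive

/m/→[ɲ].
Each target copies a feature from the following segment, so the direction is regressive.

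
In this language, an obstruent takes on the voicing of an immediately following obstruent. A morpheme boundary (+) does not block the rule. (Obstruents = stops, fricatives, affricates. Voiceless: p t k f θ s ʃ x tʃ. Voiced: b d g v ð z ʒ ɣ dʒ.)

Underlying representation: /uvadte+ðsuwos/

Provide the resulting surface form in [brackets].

[uvatte+θsuwos]

/d/ before /t/ (voiceless) → [t]
/ð/ before /s/ (voiceless) → [θ]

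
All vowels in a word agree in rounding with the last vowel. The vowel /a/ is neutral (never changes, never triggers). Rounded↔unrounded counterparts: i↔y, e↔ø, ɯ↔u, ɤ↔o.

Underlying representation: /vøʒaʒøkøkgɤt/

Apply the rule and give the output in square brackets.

[veʒaʒekekgɤt]

/ø/ harmonizes with /ɤ/ ([-round]) → [e]
/ø/ harmonizes with /ɤ/ ([-round]) → [e]
/ø/ harmonizes with /ɤ/ ([-round]) → [e]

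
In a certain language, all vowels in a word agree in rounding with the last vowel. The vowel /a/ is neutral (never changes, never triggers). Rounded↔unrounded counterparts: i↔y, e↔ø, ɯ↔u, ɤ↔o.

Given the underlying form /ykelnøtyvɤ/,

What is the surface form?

[ikelnetivɤ]

/y/ harmonizes with /ɤ/ ([-round]) → [i]
/ø/ harmonizes with /ɤ/ ([-round]) → [e]
/y/ harmonizes with /ɤ/ ([-round]) → [i]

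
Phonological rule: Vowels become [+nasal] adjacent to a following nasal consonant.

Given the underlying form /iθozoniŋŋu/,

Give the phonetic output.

[iθozõnĩŋŋu]

/o/ before nasal /n/ → [õ]
/i/ before nasal /ŋ/ → [ĩ]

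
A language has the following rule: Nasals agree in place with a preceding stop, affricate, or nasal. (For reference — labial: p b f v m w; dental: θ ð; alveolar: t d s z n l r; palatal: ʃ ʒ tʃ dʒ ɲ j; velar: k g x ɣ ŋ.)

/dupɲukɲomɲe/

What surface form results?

/ɲ/ after /p/ (labial) → [m]
/ɲ/ after /k/ (velar) → [ŋ]
/ɲ/ after /m/ (labial) → [m]

[dupmukŋomme]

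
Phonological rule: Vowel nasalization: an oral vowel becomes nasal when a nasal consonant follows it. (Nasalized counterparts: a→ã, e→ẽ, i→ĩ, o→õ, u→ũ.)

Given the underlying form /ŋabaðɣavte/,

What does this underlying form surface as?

[ŋabaðɣavte]

no segment meets the rule's conditions; no change.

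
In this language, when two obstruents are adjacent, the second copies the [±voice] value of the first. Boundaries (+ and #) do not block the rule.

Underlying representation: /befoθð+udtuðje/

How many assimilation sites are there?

2

/ð/ after /θ/ (voiceless) → [θ]
/t/ after /d/ (voiced) → [d]
2 segments change.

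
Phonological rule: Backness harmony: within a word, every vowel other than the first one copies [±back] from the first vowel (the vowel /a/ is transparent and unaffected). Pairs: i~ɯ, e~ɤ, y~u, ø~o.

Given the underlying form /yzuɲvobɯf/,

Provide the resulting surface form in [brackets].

/u/ harmonizes with /y/ ([-back]) → [y]
/o/ harmonizes with /y/ ([-back]) → [ø]
/ɯ/ harmonizes with /y/ ([-back]) → [i]

[yzyɲvøbif]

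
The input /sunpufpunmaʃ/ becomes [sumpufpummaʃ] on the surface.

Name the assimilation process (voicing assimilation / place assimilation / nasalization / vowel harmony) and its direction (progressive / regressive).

/n/→[m] /n/→[m].
Each target copies a feature from the following segment, so the direction is regressive.

place assimilation, regressive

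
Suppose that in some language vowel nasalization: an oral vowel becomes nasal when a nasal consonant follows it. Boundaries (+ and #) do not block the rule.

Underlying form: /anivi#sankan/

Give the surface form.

/a/ before nasal /n/ → [ã]
/a/ before nasal /n/ → [ã]
/a/ before nasal /n/ → [ã]

[ãnivi#sãnkãn]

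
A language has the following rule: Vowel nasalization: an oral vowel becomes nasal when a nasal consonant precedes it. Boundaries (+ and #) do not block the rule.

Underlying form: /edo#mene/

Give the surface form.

/e/ after nasal /m/ → [ẽ]
/e/ after nasal /n/ → [ẽ]

[edo#mẽnẽ]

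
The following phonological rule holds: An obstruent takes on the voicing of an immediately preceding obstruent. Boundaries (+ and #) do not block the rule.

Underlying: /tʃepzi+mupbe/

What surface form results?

/z/ after /p/ (voiceless) → [s]
/b/ after /p/ (voiceless) → [p]

[tʃepsi+muppe]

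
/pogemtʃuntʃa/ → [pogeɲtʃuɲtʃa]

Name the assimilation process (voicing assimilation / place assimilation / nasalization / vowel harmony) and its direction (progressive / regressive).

place assimilation, regressive

/m/→[ɲ] /n/→[ɲ].
Each target copies a feature from the following segment, so the direction is regressive.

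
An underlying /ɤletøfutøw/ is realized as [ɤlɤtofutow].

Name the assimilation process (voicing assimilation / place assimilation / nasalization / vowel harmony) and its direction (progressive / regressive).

/e/→[ɤ] /ø/→[o] /ø/→[o].
Vowels agree with the first vowel, so the harmony is progressive.

vowel harmony, progressive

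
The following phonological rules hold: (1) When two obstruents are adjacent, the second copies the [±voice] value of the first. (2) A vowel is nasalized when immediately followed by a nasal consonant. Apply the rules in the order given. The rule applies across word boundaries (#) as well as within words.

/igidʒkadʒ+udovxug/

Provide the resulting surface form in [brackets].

Rule 1: /k/ after /dʒ/ (voiced) → [g]
Rule 1: /x/ after /v/ (voiced) → [ɣ]
After rule 1: igidʒgadʒ+udovɣug
Rule 2: no segment meets the rule's conditions; no change.

[igidʒgadʒ+udovɣug]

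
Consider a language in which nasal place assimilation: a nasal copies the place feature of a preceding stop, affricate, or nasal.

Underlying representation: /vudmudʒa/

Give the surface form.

[vudnudʒa]

/m/ after /d/ (alveolar) → [n]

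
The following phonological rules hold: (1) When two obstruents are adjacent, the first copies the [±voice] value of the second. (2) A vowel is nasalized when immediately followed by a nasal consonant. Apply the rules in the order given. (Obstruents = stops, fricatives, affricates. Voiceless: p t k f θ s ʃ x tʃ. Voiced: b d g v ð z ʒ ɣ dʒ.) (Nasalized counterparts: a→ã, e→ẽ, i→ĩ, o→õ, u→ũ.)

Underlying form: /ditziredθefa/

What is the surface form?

Rule 1: /t/ before /z/ (voiced) → [d]
Rule 1: /d/ before /θ/ (voiceless) → [t]
After rule 1: didziretθefa
Rule 2: no segment meets the rule's conditions; no change.

[didziretθefa]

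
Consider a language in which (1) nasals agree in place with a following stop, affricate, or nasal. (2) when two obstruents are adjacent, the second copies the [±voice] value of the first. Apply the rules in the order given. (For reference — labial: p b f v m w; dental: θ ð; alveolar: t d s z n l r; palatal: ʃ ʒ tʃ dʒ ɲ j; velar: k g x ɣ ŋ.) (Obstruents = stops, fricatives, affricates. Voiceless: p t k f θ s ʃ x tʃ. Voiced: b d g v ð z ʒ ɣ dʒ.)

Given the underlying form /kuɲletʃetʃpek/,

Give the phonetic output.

Rule 1: no segment meets the rule's conditions; no change.
After rule 1: kuɲletʃetʃpek
Rule 2: no segment meets the rule's conditions; no change.

[kuɲletʃetʃpek]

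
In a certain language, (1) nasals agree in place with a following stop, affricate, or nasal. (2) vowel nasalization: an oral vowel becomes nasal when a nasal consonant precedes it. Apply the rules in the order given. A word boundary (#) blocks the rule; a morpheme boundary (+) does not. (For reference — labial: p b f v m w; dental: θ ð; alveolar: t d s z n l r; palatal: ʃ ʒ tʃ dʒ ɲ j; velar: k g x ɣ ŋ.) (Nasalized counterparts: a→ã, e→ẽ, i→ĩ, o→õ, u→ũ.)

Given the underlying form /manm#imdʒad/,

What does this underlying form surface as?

[mãmm#iɲdʒad]

Rule 1: /n/ before /m/ (labial) → [m]
Rule 1: /m/ before /dʒ/ (palatal) → [ɲ]
After rule 1: mamm#iɲdʒad
Rule 2: /a/ after nasal /m/ → [ã]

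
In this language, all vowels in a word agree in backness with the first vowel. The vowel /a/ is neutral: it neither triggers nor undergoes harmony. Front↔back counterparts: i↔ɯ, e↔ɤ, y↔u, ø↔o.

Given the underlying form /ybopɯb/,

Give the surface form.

/o/ harmonizes with /y/ ([-back]) → [ø]
/ɯ/ harmonizes with /y/ ([-back]) → [i]

[ybøpib]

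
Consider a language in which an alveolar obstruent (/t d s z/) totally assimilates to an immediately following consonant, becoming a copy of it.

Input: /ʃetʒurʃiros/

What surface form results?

/t/ before /ʒ/ → [ʒ] (total assimilation)

[ʃeʒʒurʃiros]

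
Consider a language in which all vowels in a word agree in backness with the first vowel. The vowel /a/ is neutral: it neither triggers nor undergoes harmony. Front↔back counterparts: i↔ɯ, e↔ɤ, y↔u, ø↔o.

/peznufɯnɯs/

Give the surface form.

[peznyfinis]

/u/ harmonizes with /e/ ([-back]) → [y]
/ɯ/ harmonizes with /e/ ([-back]) → [i]
/ɯ/ harmonizes with /e/ ([-back]) → [i]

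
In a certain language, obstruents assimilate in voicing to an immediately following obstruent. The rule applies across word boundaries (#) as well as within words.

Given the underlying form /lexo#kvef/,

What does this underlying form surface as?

/k/ before /v/ (voiced) → [g]

[lexo#gvef]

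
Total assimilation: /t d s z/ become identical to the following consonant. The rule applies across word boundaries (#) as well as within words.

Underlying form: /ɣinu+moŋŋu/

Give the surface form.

no segment meets the rule's conditions; no change.

[ɣinu+moŋŋu]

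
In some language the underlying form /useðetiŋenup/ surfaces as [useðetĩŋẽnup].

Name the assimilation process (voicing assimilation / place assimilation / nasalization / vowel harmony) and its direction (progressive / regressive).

/i/→[ĩ] /e/→[ẽ].
Each target copies a feature from the following segment, so the direction is regressive.

nasalization, regressive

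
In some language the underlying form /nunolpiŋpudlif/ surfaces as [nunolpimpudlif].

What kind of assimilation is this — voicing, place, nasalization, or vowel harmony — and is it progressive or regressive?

/ŋ/→[m].
Each target copies a feature from the following segment, so the direction is regressive.

place assimilation, regressive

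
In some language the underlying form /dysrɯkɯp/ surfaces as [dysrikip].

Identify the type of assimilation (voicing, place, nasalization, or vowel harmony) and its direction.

vowel harmony, progressive

/ɯ/→[i] /ɯ/→[i].
Vowels agree with the first vowel, so the harmony is progressive.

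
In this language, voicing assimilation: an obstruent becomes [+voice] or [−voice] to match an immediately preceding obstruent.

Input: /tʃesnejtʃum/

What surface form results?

[tʃesnejtʃum]

no segment meets the rule's conditions; no change.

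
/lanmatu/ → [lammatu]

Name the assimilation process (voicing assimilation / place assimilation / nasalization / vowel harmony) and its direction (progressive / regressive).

/n/→[m].
Each target copies a feature from the following segment, so the direction is regressive.

place assimilation, regressive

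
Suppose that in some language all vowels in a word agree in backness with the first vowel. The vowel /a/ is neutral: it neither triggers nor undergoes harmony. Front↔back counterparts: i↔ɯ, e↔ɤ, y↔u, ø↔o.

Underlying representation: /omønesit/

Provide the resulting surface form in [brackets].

[omonɤsɯt]

/ø/ harmonizes with /o/ ([+back]) → [o]
/e/ harmonizes with /o/ ([+back]) → [ɤ]
/i/ harmonizes with /o/ ([+back]) → [ɯ]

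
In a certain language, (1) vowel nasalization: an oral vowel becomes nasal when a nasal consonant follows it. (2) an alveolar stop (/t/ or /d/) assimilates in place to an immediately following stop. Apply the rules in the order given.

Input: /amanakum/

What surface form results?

[ãmãnakũm]

Rule 1: /a/ before nasal /m/ → [ã]
Rule 1: /a/ before nasal /n/ → [ã]
Rule 1: /u/ before nasal /m/ → [ũ]
After rule 1: ãmãnakũm
Rule 2: no segment meets the rule's conditions; no change.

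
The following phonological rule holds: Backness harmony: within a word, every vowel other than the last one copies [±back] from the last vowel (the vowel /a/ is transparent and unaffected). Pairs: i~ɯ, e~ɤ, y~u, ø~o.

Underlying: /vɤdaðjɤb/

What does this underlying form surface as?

no segment meets the rule's conditions; no change.

[vɤdaðjɤb]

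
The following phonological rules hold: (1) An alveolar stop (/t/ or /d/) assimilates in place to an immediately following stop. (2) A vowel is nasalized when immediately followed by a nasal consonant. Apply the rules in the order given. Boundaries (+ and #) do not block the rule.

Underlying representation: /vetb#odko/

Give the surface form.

[vepb#ogko]

Rule 1: /t/ before /b/ (labial) → [p]
Rule 1: /d/ before /k/ (velar) → [g]
After rule 1: vepb#ogko
Rule 2: no segment meets the rule's conditions; no change.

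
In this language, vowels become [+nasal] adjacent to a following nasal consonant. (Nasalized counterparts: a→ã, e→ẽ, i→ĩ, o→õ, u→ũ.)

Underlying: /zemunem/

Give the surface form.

[zẽmũnẽm]

/e/ before nasal /m/ → [ẽ]
/u/ before nasal /n/ → [ũ]
/e/ before nasal /m/ → [ẽ]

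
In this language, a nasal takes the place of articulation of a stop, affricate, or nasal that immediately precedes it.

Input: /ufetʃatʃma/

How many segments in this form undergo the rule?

1

/m/ after /tʃ/ (palatal) → [ɲ]
1 segment changes.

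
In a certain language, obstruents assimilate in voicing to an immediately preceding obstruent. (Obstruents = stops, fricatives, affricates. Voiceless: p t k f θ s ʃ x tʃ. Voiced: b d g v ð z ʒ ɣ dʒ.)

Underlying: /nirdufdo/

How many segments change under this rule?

1

/d/ after /f/ (voiceless) → [t]
1 segment changes.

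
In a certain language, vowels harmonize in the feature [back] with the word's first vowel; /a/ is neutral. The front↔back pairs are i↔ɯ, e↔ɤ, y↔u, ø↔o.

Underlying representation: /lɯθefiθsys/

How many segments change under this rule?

/e/ harmonizes with /ɯ/ ([+back]) → [ɤ]
/i/ harmonizes with /ɯ/ ([+back]) → [ɯ]
/y/ harmonizes with /ɯ/ ([+back]) → [u]
3 segments change.

3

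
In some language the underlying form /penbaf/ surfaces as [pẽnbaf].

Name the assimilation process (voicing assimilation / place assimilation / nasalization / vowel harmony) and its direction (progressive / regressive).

nasalization, regressive

/e/→[ẽ].
Each target copies a feature from the following segment, so the direction is regressive.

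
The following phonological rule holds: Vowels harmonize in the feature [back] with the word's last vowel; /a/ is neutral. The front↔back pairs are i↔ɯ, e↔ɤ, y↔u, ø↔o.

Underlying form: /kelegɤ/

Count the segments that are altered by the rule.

2

/e/ harmonizes with /ɤ/ ([+back]) → [ɤ]
/e/ harmonizes with /ɤ/ ([+back]) → [ɤ]
2 segments change.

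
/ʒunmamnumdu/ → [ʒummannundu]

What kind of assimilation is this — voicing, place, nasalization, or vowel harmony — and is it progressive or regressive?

/n/→[m] /m/→[n] /m/→[n].
Each target copies a feature from the following segment, so the direction is regressive.

place assimilation, regressive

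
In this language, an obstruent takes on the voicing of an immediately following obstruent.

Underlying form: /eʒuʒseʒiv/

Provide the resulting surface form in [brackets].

[eʒuʃseʒiv]

/ʒ/ before /s/ (voiceless) → [ʃ]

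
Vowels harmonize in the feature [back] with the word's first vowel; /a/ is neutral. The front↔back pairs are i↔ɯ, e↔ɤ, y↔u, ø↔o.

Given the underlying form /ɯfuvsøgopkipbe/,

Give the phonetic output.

/ø/ harmonizes with /ɯ/ ([+back]) → [o]
/i/ harmonizes with /ɯ/ ([+back]) → [ɯ]
/e/ harmonizes with /ɯ/ ([+back]) → [ɤ]

[ɯfuvsogopkɯpbɤ]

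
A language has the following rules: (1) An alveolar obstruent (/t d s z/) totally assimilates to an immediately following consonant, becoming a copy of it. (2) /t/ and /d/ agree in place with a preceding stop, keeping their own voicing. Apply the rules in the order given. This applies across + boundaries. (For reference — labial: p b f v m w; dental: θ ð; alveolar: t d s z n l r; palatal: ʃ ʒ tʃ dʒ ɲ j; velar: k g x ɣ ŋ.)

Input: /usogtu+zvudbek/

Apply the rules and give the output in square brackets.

[usogku+vvubbek]

Rule 1: /z/ before /v/ → [v] (total assimilation)
Rule 1: /d/ before /b/ → [b] (total assimilation)
After rule 1: usogtu+vvubbek
Rule 2: /t/ after /g/ (velar) → [k]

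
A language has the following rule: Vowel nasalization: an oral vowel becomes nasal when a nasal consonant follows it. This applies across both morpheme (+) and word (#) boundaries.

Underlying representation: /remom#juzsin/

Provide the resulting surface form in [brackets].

[rẽmõm#juzsĩn]

/e/ before nasal /m/ → [ẽ]
/o/ before nasal /m/ → [õ]
/i/ before nasal /n/ → [ĩ]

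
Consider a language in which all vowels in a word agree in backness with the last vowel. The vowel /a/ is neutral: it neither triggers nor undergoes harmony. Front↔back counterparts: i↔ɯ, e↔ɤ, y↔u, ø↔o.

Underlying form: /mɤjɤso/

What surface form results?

[mɤjɤso]

no segment meets the rule's conditions; no change.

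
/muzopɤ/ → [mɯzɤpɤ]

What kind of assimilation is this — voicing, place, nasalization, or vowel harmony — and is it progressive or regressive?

vowel harmony, regressive

/u/→[ɯ] /o/→[ɤ].
Vowels agree with the last vowel, so the harmony is regressive.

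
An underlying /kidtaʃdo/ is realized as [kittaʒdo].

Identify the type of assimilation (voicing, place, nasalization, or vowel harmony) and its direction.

voicing assimilation, regressive

/d/→[t] /ʃ/→[ʒ].
Each target copies a feature from the following segment, so the direction is regressive.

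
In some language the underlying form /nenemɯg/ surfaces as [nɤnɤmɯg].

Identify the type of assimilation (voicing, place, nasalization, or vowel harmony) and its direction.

vowel harmony, regressive

/e/→[ɤ] /e/→[ɤ].
Vowels agree with the last vowel, so the harmony is regressive.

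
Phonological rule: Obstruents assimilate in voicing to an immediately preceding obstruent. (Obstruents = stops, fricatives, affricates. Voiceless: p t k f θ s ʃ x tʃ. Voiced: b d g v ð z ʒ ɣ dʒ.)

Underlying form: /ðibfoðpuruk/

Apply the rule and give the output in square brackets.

/f/ after /b/ (voiced) → [v]
/p/ after /ð/ (voiced) → [b]

[ðibvoðburuk]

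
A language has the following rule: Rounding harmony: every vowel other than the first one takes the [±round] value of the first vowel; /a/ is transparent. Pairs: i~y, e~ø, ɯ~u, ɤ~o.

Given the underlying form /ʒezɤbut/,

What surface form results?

[ʒezɤbɯt]

/u/ harmonizes with /e/ ([-round]) → [ɯ]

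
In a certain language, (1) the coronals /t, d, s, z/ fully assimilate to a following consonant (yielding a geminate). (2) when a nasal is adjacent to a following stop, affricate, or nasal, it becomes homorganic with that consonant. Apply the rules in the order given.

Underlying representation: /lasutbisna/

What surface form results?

[lasubbinna]

Rule 1: /t/ before /b/ → [b] (total assimilation)
Rule 1: /s/ before /n/ → [n] (total assimilation)
After rule 1: lasubbinna
Rule 2: no segment meets the rule's conditions; no change.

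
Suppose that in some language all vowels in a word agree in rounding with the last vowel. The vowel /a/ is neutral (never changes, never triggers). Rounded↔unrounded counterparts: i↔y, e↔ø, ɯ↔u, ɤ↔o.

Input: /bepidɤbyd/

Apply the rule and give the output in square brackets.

/e/ harmonizes with /y/ ([+round]) → [ø]
/i/ harmonizes with /y/ ([+round]) → [y]
/ɤ/ harmonizes with /y/ ([+round]) → [o]

[bøpydobyd]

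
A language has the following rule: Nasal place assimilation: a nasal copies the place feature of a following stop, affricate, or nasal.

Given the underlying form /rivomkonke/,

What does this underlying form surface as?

[rivoŋkoŋke]

/m/ before /k/ (velar) → [ŋ]
/n/ before /k/ (velar) → [ŋ]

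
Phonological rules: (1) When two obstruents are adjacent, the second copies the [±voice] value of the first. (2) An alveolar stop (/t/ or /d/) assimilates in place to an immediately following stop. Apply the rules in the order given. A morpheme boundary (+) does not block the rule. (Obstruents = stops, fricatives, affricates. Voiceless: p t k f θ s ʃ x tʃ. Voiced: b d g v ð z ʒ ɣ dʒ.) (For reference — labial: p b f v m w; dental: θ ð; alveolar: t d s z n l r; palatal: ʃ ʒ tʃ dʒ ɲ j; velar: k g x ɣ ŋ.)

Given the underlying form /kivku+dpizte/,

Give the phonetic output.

[kivgu+bbizde]

Rule 1: /k/ after /v/ (voiced) → [g]
Rule 1: /p/ after /d/ (voiced) → [b]
Rule 1: /t/ after /z/ (voiced) → [d]
After rule 1: kivgu+dbizde
Rule 2: /d/ before /b/ (labial) → [b]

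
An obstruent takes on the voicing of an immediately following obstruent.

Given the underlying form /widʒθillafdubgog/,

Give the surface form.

[witʃθillavdubgog]

/dʒ/ before /θ/ (voiceless) → [tʃ]
/f/ before /d/ (voiced) → [v]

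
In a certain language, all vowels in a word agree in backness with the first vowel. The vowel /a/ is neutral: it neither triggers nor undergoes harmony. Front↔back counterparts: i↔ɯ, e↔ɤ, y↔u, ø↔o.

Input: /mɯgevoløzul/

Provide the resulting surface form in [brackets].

/e/ harmonizes with /ɯ/ ([+back]) → [ɤ]
/ø/ harmonizes with /ɯ/ ([+back]) → [o]

[mɯgɤvolozul]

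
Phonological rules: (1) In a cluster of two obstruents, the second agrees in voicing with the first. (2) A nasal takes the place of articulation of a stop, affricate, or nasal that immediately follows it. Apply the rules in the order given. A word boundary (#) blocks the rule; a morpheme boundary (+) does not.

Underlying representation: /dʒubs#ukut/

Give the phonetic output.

Rule 1: /s/ after /b/ (voiced) → [z]
After rule 1: dʒubz#ukut
Rule 2: no segment meets the rule's conditions; no change.

[dʒubz#ukut]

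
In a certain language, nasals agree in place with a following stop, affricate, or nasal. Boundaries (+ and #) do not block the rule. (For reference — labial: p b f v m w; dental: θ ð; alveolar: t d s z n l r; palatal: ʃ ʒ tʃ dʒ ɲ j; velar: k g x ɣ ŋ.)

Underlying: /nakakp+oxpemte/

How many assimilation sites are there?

/m/ before /t/ (alveolar) → [n]
1 segment changes.

1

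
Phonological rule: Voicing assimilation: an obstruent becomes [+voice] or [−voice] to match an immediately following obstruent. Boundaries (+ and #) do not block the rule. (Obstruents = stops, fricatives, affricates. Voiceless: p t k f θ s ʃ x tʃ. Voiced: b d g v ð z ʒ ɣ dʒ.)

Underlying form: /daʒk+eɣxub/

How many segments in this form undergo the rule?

/ʒ/ before /k/ (voiceless) → [ʃ]
/ɣ/ before /x/ (voiceless) → [x]
2 segments change.

2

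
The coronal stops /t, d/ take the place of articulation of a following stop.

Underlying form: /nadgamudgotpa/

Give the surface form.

[naggamuggoppa]

/d/ before /g/ (velar) → [g]
/d/ before /g/ (velar) → [g]
/t/ before /p/ (labial) → [p]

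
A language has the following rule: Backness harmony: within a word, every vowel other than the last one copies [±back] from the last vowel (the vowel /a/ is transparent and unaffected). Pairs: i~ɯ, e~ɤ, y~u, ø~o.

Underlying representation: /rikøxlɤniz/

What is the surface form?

[rikøxleniz]

/ɤ/ harmonizes with /i/ ([-back]) → [e]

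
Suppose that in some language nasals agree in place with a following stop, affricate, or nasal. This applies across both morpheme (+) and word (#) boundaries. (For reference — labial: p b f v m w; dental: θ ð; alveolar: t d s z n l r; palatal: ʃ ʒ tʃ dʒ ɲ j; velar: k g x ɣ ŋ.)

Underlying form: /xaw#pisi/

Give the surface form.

[xaw#pisi]

no segment meets the rule's conditions; no change.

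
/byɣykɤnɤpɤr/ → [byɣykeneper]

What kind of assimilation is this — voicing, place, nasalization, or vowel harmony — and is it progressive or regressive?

/ɤ/→[e] /ɤ/→[e] /ɤ/→[e].
Vowels agree with the first vowel, so the harmony is progressive.

vowel harmony, progressive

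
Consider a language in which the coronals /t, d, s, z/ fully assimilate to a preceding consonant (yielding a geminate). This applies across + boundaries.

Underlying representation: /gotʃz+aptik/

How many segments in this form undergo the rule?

/z/ after /tʃ/ → [tʃ] (total assimilation)
/t/ after /p/ → [p] (total assimilation)
2 segments change.

2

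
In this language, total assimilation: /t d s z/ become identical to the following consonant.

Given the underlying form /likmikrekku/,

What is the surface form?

[likmikrekku]

no segment meets the rule's conditions; no change.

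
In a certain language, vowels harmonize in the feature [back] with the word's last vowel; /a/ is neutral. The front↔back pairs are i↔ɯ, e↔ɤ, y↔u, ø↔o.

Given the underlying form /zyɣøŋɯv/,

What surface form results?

[zuɣoŋɯv]

/y/ harmonizes with /ɯ/ ([+back]) → [u]
/ø/ harmonizes with /ɯ/ ([+back]) → [o]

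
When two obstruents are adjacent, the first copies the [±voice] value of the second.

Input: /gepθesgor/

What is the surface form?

/s/ before /g/ (voiced) → [z]

[gepθezgor]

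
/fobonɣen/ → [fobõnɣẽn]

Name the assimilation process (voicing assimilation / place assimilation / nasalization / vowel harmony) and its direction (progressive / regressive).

nasalization, regressive

/o/→[õ] /e/→[ẽ].
Each target copies a feature from the following segment, so the direction is regressive.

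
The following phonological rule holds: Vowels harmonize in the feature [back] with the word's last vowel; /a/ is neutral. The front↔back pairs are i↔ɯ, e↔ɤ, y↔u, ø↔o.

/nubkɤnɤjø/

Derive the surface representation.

[nybkenejø]

/u/ harmonizes with /ø/ ([-back]) → [y]
/ɤ/ harmonizes with /ø/ ([-back]) → [e]
/ɤ/ harmonizes with /ø/ ([-back]) → [e]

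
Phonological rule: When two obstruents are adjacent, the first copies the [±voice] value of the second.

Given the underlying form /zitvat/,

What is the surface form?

/t/ before /v/ (voiced) → [d]

[zidvat]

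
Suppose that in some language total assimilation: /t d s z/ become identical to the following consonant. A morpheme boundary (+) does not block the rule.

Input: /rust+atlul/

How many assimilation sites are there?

2

/s/ before /t/ → [t] (total assimilation)
/t/ before /l/ → [l] (total assimilation)
2 segments change.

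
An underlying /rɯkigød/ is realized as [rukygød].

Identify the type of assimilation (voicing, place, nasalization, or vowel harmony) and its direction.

/ɯ/→[u] /i/→[y].
Vowels agree with the last vowel, so the harmony is regressive.

vowel harmony, regressive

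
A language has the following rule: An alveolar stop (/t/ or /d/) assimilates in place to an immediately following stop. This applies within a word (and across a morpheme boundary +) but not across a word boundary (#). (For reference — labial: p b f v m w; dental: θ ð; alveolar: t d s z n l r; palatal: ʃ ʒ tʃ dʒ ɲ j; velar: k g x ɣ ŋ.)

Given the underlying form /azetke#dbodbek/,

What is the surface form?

/t/ before /k/ (velar) → [k]
/d/ before /b/ (labial) → [b]
/d/ before /b/ (labial) → [b]

[azekke#bbobbek]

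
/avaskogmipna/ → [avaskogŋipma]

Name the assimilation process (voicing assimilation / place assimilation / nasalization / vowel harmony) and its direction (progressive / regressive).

/m/→[ŋ] /n/→[m].
Each target copies a feature from the preceding segment, so the direction is progressive.

place assimilation, progressive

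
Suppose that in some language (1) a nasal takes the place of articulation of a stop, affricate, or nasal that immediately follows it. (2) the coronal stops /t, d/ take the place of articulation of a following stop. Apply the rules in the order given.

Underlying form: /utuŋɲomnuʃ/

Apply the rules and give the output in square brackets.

Rule 1: /ŋ/ before /ɲ/ (palatal) → [ɲ]
Rule 1: /m/ before /n/ (alveolar) → [n]
After rule 1: utuɲɲonnuʃ
Rule 2: no segment meets the rule's conditions; no change.

[utuɲɲonnuʃ]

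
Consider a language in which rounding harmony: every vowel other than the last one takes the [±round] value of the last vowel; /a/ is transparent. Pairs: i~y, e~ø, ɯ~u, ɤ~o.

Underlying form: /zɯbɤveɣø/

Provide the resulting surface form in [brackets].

[zubovøɣø]

/ɯ/ harmonizes with /ø/ ([+round]) → [u]
/ɤ/ harmonizes with /ø/ ([+round]) → [o]
/e/ harmonizes with /ø/ ([+round]) → [ø]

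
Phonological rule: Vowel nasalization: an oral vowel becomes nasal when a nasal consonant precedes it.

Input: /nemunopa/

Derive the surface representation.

/e/ after nasal /n/ → [ẽ]
/u/ after nasal /m/ → [ũ]
/o/ after nasal /n/ → [õ]

[nẽmũnõpa]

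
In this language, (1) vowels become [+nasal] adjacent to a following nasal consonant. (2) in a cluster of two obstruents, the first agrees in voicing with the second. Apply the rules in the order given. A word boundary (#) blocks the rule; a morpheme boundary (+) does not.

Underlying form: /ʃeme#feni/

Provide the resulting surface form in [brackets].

[ʃẽme#fẽni]

Rule 1: /e/ before nasal /m/ → [ẽ]
Rule 1: /e/ before nasal /n/ → [ẽ]
After rule 1: ʃẽme#fẽni
Rule 2: no segment meets the rule's conditions; no change.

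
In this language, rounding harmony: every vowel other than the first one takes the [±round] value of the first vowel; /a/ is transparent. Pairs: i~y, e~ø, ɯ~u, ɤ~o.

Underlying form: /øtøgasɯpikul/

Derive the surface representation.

/ɯ/ harmonizes with /ø/ ([+round]) → [u]
/i/ harmonizes with /ø/ ([+round]) → [y]

[øtøgasupykul]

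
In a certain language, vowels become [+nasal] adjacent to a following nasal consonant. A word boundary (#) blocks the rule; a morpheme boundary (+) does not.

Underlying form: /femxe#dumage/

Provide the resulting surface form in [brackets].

[fẽmxe#dũmage]

/e/ before nasal /m/ → [ẽ]
/u/ before nasal /m/ → [ũ]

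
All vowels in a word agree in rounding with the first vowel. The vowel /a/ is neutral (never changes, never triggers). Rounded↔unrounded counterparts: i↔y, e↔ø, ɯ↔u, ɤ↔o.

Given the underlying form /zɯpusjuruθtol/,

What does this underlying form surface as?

[zɯpɯsjɯrɯθtɤl]

/u/ harmonizes with /ɯ/ ([-round]) → [ɯ]
/u/ harmonizes with /ɯ/ ([-round]) → [ɯ]
/u/ harmonizes with /ɯ/ ([-round]) → [ɯ]
/o/ harmonizes with /ɯ/ ([-round]) → [ɤ]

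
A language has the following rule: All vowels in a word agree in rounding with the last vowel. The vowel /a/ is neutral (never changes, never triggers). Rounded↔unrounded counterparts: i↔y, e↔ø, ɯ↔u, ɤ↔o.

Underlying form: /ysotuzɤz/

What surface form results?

[isɤtɯzɤz]

/y/ harmonizes with /ɤ/ ([-round]) → [i]
/o/ harmonizes with /ɤ/ ([-round]) → [ɤ]
/u/ harmonizes with /ɤ/ ([-round]) → [ɯ]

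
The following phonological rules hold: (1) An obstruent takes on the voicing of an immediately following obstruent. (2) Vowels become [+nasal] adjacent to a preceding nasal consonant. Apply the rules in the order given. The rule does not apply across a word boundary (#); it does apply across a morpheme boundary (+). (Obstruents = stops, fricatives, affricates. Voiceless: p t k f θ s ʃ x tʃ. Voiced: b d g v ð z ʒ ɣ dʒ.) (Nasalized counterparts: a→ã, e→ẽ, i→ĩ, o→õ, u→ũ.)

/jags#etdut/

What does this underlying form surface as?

[jaks#eddut]

Rule 1: /g/ before /s/ (voiceless) → [k]
Rule 1: /t/ before /d/ (voiced) → [d]
After rule 1: jaks#eddut
Rule 2: no segment meets the rule's conditions; no change.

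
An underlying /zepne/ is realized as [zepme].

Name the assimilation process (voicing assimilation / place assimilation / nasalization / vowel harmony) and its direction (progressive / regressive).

/n/→[m].
Each target copies a feature from the preceding segment, so the direction is progressive.

place assimilation, progressive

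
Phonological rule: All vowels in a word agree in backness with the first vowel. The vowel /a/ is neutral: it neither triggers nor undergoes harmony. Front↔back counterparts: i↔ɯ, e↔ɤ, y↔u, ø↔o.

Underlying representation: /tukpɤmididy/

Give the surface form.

/i/ harmonizes with /u/ ([+back]) → [ɯ]
/i/ harmonizes with /u/ ([+back]) → [ɯ]
/y/ harmonizes with /u/ ([+back]) → [u]

[tukpɤmɯdɯdu]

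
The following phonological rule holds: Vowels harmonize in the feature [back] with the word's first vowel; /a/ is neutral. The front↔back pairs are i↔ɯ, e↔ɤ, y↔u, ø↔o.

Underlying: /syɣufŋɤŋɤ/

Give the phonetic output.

[syɣyfŋeŋe]

/u/ harmonizes with /y/ ([-back]) → [y]
/ɤ/ harmonizes with /y/ ([-back]) → [e]
/ɤ/ harmonizes with /y/ ([-back]) → [e]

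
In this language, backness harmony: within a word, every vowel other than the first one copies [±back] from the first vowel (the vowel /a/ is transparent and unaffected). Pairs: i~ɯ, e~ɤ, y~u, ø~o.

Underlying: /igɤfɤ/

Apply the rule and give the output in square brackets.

[igefe]

/ɤ/ harmonizes with /i/ ([-back]) → [e]
/ɤ/ harmonizes with /i/ ([-back]) → [e]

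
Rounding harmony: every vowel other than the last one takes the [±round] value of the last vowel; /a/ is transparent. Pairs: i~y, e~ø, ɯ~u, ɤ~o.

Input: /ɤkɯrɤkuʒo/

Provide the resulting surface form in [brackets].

[okurokuʒo]

/ɤ/ harmonizes with /o/ ([+round]) → [o]
/ɯ/ harmonizes with /o/ ([+round]) → [u]
/ɤ/ harmonizes with /o/ ([+round]) → [o]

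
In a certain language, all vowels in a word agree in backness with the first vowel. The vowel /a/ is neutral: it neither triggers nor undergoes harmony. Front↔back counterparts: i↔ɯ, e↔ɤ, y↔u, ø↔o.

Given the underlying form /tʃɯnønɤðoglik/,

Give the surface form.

/ø/ harmonizes with /ɯ/ ([+back]) → [o]
/i/ harmonizes with /ɯ/ ([+back]) → [ɯ]

[tʃɯnonɤðoglɯk]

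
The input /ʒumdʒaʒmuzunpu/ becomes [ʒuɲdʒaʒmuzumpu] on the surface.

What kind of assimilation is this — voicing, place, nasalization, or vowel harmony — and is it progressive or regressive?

/m/→[ɲ] /n/→[m].
Each target copies a feature from the following segment, so the direction is regressive.

place assimilation, regressive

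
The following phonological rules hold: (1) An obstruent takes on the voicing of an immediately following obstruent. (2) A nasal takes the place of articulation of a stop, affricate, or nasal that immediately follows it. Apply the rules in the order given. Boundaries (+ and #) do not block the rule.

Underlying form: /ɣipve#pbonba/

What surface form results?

[ɣibve#bbomba]

Rule 1: /p/ before /v/ (voiced) → [b]
Rule 1: /p/ before /b/ (voiced) → [b]
After rule 1: ɣibve#bbonba
Rule 2: /n/ before /b/ (labial) → [m]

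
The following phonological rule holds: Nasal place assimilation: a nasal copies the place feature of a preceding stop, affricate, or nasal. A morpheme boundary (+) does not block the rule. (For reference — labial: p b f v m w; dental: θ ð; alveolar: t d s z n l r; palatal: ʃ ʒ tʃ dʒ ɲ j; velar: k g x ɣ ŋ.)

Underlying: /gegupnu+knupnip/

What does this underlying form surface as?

[gegupmu+kŋupmip]

/n/ after /p/ (labial) → [m]
/n/ after /k/ (velar) → [ŋ]
/n/ after /p/ (labial) → [m]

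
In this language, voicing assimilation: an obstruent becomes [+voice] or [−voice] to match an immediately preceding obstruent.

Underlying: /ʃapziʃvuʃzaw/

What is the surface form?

[ʃapsiʃfuʃsaw]

/z/ after /p/ (voiceless) → [s]
/v/ after /ʃ/ (voiceless) → [f]
/z/ after /ʃ/ (voiceless) → [s]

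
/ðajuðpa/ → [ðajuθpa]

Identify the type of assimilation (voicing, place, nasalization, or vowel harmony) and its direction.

/ð/→[θ].
Each target copies a feature from the following segment, so the direction is regressive.

voicing assimilation, regressive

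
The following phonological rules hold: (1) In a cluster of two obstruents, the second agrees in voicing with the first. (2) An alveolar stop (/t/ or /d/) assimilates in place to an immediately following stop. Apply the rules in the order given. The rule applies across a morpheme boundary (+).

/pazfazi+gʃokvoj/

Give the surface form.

Rule 1: /f/ after /z/ (voiced) → [v]
Rule 1: /ʃ/ after /g/ (voiced) → [ʒ]
Rule 1: /v/ after /k/ (voiceless) → [f]
After rule 1: pazvazi+gʒokfoj
Rule 2: no segment meets the rule's conditions; no change.

[pazvazi+gʒokfoj]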